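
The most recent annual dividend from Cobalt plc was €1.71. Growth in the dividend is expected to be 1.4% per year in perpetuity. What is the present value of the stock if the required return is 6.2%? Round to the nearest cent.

€36.12

D₁ = D₀ × (1 + g) = €1.71 × 1.014 = €1.7339
Growing perpetuity: P = D₁ / (r − g) = €1.7339 / (0.062 − 0.014) = €36.12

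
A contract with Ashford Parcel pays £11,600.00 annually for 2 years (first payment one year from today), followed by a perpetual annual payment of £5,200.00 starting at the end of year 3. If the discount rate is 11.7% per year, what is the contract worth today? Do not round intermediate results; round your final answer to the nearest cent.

PV of 2-year annuity: £11,600.00 × [1 − (1+0.117)^−2] / 0.117 = 19682.14836
Perpetuity value at year 2: £5,200.00 / 0.117 = 44444.44444
PV of perpetuity: 44444.44444 / (1+0.117)^2 = 35621.41242
Total PV = 19682.14836 + 35621.41242 = 55303.56078

£55303.56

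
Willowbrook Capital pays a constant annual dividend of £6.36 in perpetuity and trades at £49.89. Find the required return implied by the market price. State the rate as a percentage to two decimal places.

P = C/r ⇒ r = C/P = £6.36/£49.89 = 0.127480

12.75%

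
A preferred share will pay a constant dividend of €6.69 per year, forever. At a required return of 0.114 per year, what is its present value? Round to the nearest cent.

Level perpetuity: PV = C / r = €6.69 / 0.114 = €58.68

€58.68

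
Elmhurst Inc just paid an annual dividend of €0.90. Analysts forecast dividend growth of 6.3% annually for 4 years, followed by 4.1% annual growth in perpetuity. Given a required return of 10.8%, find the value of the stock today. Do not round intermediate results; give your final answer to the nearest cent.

D_1 = 0.95670
D_2 = 1.01697
D_3 = 1.08104
D_4 = 1.14915
Terminal value at year 4: TV = D_4×(1+g_2)/(r−g_2) = 1.19626/0.067 = 17.85466
P_0 = D_1/(1+r)^1 + D_2/(1+r)^2 + D_3/(1+r)^3 + D_4/(1+r)^4 + TV/(1+r)^4
    = 0.86345 + 0.82838 + 0.79474 + 0.76246 + 11.84657 = 15.09559

€15.10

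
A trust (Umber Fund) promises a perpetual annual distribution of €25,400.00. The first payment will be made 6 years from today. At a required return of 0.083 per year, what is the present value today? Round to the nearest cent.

Value at end of year 5: C / r = €25,400.00 / 0.083 = €306,024.0964
Discount to today: PV = €306,024.0964 / (1 + 0.083)^5 = €306,024.0964 / 1.489849 = €205,406.10

€205406.10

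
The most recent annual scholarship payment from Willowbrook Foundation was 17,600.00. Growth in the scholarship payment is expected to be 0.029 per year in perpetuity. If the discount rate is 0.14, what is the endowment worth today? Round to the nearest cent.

163156.76

D₁ = D₀ × (1 + g) = 17,600.00 × 1.029 = 18,110.4000
Growing perpetuity: P = D₁ / (r − g) = 18,110.4000 / (0.14 − 0.029) = 163,156.76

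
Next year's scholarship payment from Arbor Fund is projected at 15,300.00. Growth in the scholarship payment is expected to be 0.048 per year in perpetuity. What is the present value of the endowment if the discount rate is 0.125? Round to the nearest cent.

Growing perpetuity: P = D₁ / (r − g) = 15,300.0000 / (0.125 − 0.048) = 198,701.30

198701.30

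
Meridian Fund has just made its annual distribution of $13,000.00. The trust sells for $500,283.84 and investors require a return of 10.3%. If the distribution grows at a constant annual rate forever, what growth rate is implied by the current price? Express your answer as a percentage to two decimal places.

P = D₀(1+g)/(r−g) ⇒ P(r−g) = D₀(1+g) ⇒ g(P+D₀) = P·r − D₀
g = (P·r − D₀)/(P + D₀) = ($500,283.84×0.103 − $13,000.00) / ($500,283.84 + $13,000.00) = 0.075064

7.51%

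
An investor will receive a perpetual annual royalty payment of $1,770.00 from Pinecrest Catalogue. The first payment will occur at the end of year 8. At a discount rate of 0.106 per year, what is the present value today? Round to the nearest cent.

$8248.62

Value at end of year 7: C / r = $1,770.00 / 0.106 = $16,698.1132
Discount to today: PV = $16,698.1132 / (1 + 0.106)^7 = $16,698.1132 / 2.024351 = $8,248.62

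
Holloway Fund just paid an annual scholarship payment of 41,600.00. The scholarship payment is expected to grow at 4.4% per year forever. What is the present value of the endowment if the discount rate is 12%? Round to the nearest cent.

D₁ = D₀ × (1 + g) = 41,600.00 × 1.044 = 43,430.4000
Growing perpetuity: P = D₁ / (r − g) = 43,430.4000 / (0.12 − 0.044) = 571,452.63

571452.63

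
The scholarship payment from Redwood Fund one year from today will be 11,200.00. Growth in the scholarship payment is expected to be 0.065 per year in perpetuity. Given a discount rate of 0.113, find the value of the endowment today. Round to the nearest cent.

Growing perpetuity: P = D₁ / (r − g) = 11,200.0000 / (0.113 − 0.065) = 233,333.33

233333.33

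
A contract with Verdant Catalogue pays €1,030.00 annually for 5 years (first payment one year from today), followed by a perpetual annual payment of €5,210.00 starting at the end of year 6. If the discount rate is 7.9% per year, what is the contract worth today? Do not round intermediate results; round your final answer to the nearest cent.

€49215.76

PV of 5-year annuity: €1,030.00 × [1 − (1+0.079)^−5] / 0.079 = 4123.35315
Perpetuity value at year 5: €5,210.00 / 0.079 = 65949.36709
PV of perpetuity: 65949.36709 / (1+0.079)^5 = 45092.40600
Total PV = 4123.35315 + 45092.40600 = 49215.75915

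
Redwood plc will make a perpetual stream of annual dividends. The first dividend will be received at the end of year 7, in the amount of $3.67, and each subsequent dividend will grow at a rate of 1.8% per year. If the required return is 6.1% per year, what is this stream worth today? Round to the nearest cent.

Value at end of year 6: C₁ / (r − g) = $3.67 / (0.061 − 0.018) = $85.3488
Discount to today: PV = $85.3488 / (1 + 0.061)^6 = $85.3488 / 1.426567 = $59.83

$59.83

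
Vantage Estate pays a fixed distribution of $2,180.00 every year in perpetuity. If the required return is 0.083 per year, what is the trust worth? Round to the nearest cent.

Level perpetuity: PV = C / r = $2,180.00 / 0.083 = $26,265.06

$26265.06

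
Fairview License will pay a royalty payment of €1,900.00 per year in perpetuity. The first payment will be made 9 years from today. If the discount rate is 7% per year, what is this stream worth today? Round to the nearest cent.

€15797.39

Value at end of year 8: C / r = €1,900.00 / 0.07 = €27,142.8571
Discount to today: PV = €27,142.8571 / (1 + 0.07)^8 = €27,142.8571 / 1.718186 = €15,797.39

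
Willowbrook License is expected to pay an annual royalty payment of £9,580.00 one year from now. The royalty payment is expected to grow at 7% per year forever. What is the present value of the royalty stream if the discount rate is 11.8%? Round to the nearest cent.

Growing perpetuity: P = D₁ / (r − g) = £9,580.0000 / (0.118 − 0.07) = £199,583.33

£199583.33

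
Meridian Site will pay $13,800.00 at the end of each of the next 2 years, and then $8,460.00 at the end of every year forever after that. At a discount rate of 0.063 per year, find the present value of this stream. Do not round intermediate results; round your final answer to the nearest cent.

$144035.03

PV of 2-year annuity: $13,800.00 × [1 − (1+0.063)^−2] / 0.063 = 25194.85048
Perpetuity value at year 2: $8,460.00 / 0.063 = 134285.71429
PV of perpetuity: 134285.71429 / (1+0.063)^2 = 118840.17551
Total PV = 25194.85048 + 118840.17551 = 144035.02599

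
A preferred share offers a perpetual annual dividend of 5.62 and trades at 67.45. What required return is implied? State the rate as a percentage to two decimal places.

8.33%

P = C/r ⇒ r = C/P = 5.62/67.45 = 0.083321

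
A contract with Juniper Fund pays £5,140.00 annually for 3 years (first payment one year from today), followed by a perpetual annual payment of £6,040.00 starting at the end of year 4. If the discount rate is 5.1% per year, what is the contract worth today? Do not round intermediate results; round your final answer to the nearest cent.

£115985.03

PV of 3-year annuity: £5,140.00 × [1 − (1+0.051)^−3] / 0.051 = 13971.30765
Perpetuity value at year 3: £6,040.00 / 0.051 = 118431.37255
PV of perpetuity: 118431.37255 / (1+0.051)^3 = 102013.72699
Total PV = 13971.30765 + 102013.72699 = 115985.03463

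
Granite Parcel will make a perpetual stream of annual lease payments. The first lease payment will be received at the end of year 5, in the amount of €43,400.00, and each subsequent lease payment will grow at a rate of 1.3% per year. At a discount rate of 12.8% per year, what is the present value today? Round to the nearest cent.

Value at end of year 4: C₁ / (r − g) = €43,400.00 / (0.128 − 0.013) = €377,391.3043
Discount to today: PV = €377,391.3043 / (1 + 0.128)^4 = €377,391.3043 / 1.618961 = €233,107.09

€233107.09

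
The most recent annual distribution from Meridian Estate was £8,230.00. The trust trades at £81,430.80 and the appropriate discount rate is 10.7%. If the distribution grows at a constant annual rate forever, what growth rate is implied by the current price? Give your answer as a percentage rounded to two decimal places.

0.54%

P = D₀(1+g)/(r−g) ⇒ P(r−g) = D₀(1+g) ⇒ g(P+D₀) = P·r − D₀
g = (P·r − D₀)/(P + D₀) = (£81,430.80×0.107 − £8,230.00) / (£81,430.80 + £8,230.00) = 0.005388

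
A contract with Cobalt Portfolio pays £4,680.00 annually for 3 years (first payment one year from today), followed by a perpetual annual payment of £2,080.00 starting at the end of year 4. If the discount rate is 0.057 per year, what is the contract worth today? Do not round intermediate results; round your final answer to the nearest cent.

£43479.82

PV of 3-year annuity: £4,680.00 × [1 − (1+0.057)^−3] / 0.057 = 12579.45664
Perpetuity value at year 3: £2,080.00 / 0.057 = 36491.22807
PV of perpetuity: 36491.22807 / (1+0.057)^3 = 30900.35845
Total PV = 12579.45664 + 30900.35845 = 43479.81509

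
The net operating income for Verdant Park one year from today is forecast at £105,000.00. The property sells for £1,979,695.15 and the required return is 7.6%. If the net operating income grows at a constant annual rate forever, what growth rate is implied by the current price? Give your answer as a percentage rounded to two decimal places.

2.30%

P = D₁/(r−g) ⇒ g = r − D₁/P = 0.076 − £105,000.00/£1,979,695.15 = 0.022962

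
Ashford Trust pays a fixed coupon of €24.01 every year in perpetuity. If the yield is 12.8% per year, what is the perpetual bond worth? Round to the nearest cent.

Level perpetuity: PV = C / r = €24.01 / 0.128 = €187.58

€187.58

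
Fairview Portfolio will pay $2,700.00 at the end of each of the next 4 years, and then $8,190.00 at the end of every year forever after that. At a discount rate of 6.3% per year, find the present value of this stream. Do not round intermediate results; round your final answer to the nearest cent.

$111106.53

PV of 4-year annuity: $2,700.00 × [1 − (1+0.063)^−4] / 0.063 = 9291.87196
Perpetuity value at year 4: $8,190.00 / 0.063 = 130000.00000
PV of perpetuity: 130000.00000 / (1+0.063)^4 = 101814.65505
Total PV = 9291.87196 + 101814.65505 = 111106.52701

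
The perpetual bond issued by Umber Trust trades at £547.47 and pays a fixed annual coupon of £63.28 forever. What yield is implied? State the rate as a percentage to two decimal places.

P = C/r ⇒ r = C/P = £63.28/£547.47 = 0.115586

11.56%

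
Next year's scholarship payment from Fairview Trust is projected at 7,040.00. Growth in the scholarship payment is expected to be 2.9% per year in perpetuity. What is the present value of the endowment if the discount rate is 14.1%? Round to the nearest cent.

62857.14

Growing perpetuity: P = D₁ / (r − g) = 7,040.0000 / (0.141 − 0.029) = 62,857.14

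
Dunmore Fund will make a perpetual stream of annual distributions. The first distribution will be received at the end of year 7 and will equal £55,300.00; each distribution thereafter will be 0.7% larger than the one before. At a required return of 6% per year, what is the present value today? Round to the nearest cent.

Value at end of year 6: C₁ / (r − g) = £55,300.00 / (0.06 − 0.007) = £1,043,396.2264
Discount to today: PV = £1,043,396.2264 / (1 + 0.06)^6 = £1,043,396.2264 / 1.418519 = £735,553.17

£735553.17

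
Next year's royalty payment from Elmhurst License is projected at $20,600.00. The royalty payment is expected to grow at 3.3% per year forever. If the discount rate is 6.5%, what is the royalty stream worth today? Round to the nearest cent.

Growing perpetuity: P = D₁ / (r − g) = $20,600.0000 / (0.065 − 0.033) = $643,750.00

$643750.00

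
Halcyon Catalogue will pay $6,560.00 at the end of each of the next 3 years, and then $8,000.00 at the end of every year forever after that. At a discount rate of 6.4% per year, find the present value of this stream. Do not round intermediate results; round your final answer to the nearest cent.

$121179.17

PV of 3-year annuity: $6,560.00 × [1 − (1+0.064)^−3] / 0.064 = 17405.99166
Perpetuity value at year 3: $8,000.00 / 0.064 = 125000.00000
PV of perpetuity: 125000.00000 / (1+0.064)^3 = 103773.18090
Total PV = 17405.99166 + 103773.18090 = 121179.17256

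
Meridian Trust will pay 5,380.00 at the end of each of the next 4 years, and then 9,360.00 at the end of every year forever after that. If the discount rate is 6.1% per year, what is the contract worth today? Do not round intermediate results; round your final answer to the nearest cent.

PV of 4-year annuity: 5,380.00 × [1 − (1+0.061)^−4] / 0.061 = 18599.65954
Perpetuity value at year 4: 9,360.00 / 0.061 = 153442.62295
PV of perpetuity: 153442.62295 / (1+0.061)^4 = 121083.36397
Total PV = 18599.65954 + 121083.36397 = 139683.02351

139683.02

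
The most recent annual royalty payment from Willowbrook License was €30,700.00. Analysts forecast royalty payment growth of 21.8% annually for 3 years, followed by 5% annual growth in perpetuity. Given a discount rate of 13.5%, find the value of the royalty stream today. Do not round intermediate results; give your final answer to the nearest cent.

€574904.38

D_1 = 37392.60000
D_2 = 45544.18680
D_3 = 55472.81952
Terminal value at year 3: TV = D_3×(1+g_2)/(r−g_2) = 58246.46050/0.085 = 685252.47645
P_0 = D_1/(1+r)^1 + D_2/(1+r)^2 + D_3/(1+r)^3 + TV/(1+r)^3
    = 32945.02203 + 35354.21747 + 37939.59196 + 468665.54778 = 574904.37924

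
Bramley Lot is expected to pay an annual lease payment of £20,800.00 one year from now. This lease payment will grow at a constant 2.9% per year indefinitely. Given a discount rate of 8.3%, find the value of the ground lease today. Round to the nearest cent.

£385185.19

Growing perpetuity: P = D₁ / (r − g) = £20,800.0000 / (0.083 − 0.029) = £385,185.19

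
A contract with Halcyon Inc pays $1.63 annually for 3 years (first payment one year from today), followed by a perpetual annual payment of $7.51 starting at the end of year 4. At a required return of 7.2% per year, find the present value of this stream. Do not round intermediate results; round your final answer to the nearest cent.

$88.93

PV of 3-year annuity: $1.63 × [1 − (1+0.072)^−3] / 0.072 = 4.26205
Perpetuity value at year 3: $7.51 / 0.072 = 104.30556
PV of perpetuity: 104.30556 / (1+0.072)^3 = 84.66874
Total PV = 4.26205 + 84.66874 = 88.93079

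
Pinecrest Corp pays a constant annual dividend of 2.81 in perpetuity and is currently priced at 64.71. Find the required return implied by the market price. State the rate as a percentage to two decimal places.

P = C/r ⇒ r = C/P = 2.81/64.71 = 0.043425

4.34%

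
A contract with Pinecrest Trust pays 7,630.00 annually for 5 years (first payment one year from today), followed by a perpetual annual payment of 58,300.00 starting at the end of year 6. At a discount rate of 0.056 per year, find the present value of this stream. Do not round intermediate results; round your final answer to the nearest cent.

PV of 5-year annuity: 7,630.00 × [1 − (1+0.056)^−5] / 0.056 = 32493.11617
Perpetuity value at year 5: 58,300.00 / 0.056 = 1041071.42857
PV of perpetuity: 1041071.42857 / (1+0.056)^5 = 792795.06259
Total PV = 32493.11617 + 792795.06259 = 825288.17875

825288.18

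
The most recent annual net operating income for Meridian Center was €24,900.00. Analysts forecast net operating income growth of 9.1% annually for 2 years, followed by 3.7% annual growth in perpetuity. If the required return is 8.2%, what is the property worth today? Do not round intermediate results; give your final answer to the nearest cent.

D_1 = 27165.90000
D_2 = 29637.99690
Terminal value at year 2: TV = D_2×(1+g_2)/(r−g_2) = 30734.60279/0.045 = 682991.17301
P_0 = D_1/(1+r)^1 + D_2/(1+r)^2 + TV/(1+r)^2
    = 25107.11645 + 25315.95568 + 583392.13427 = 633815.20641

€633815.21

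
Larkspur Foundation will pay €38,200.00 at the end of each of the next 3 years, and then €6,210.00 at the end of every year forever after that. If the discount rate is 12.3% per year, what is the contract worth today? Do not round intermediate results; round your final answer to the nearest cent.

€126928.02

PV of 3-year annuity: €38,200.00 × [1 − (1+0.123)^−3] / 0.123 = 91279.02736
Perpetuity value at year 3: €6,210.00 / 0.123 = 50487.80488
PV of perpetuity: 50487.80488 / (1+0.123)^3 = 35648.98917
Total PV = 91279.02736 + 35648.98917 = 126928.01653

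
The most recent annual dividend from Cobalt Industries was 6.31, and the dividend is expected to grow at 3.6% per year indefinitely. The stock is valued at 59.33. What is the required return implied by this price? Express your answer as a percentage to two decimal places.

D₁ = 6.31 × 1.036 = 6.5372
P = D₁/(r − g) ⇒ r = D₁/P + g = 6.5372/59.33 + 0.036 = 0.110183 + 0.036 = 0.146183

14.62%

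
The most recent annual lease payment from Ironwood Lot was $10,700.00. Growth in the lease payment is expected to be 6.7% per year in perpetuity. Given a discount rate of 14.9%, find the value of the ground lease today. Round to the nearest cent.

$139230.49

D₁ = D₀ × (1 + g) = $10,700.00 × 1.067 = $11,416.9000
Growing perpetuity: P = D₁ / (r − g) = $11,416.9000 / (0.149 − 0.067) = $139,230.49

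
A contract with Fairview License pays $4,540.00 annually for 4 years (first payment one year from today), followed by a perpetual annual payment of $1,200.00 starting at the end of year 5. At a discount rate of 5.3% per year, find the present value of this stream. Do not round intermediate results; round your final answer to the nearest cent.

PV of 4-year annuity: $4,540.00 × [1 − (1+0.053)^−4] / 0.053 = 15987.05849
Perpetuity value at year 4: $1,200.00 / 0.053 = 22641.50943
PV of perpetuity: 22641.50943 / (1+0.053)^4 = 18415.85521
Total PV = 15987.05849 + 18415.85521 = 34402.91370

$34402.91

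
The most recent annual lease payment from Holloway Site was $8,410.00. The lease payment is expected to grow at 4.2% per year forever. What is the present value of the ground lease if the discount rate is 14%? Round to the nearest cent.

$89420.61

D₁ = D₀ × (1 + g) = $8,410.00 × 1.042 = $8,763.2200
Growing perpetuity: P = D₁ / (r − g) = $8,763.2200 / (0.14 − 0.042) = $89,420.61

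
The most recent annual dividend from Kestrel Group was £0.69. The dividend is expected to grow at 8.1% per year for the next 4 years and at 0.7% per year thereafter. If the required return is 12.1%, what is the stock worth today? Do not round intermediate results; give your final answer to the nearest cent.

£7.79

D_1 = 0.74589
D_2 = 0.80631
D_3 = 0.87162
D_4 = 0.94222
Terminal value at year 4: TV = D_4×(1+g_2)/(r−g_2) = 0.94881/0.114 = 8.32293
P_0 = D_1/(1+r)^1 + D_2/(1+r)^2 + D_3/(1+r)^3 + D_4/(1+r)^4 + TV/(1+r)^4
    = 0.66538 + 0.64164 + 0.61874 + 0.59666 + 5.27053 = 7.79295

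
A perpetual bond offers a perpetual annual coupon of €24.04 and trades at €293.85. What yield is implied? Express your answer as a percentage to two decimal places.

P = C/r ⇒ r = C/P = €24.04/€293.85 = 0.081810

8.18%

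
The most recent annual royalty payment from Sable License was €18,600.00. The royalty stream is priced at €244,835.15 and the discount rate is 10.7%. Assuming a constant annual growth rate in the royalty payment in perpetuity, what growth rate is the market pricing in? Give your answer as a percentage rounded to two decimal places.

P = D₀(1+g)/(r−g) ⇒ P(r−g) = D₀(1+g) ⇒ g(P+D₀) = P·r − D₀
g = (P·r − D₀)/(P + D₀) = (€244,835.15×0.107 − €18,600.00) / (€244,835.15 + €18,600.00) = 0.028840

2.88%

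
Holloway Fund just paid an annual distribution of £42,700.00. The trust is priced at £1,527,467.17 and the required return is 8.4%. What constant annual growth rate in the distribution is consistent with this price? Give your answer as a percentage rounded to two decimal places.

P = D₀(1+g)/(r−g) ⇒ P(r−g) = D₀(1+g) ⇒ g(P+D₀) = P·r − D₀
g = (P·r − D₀)/(P + D₀) = (£1,527,467.17×0.084 − £42,700.00) / (£1,527,467.17 + £42,700.00) = 0.054521

5.45%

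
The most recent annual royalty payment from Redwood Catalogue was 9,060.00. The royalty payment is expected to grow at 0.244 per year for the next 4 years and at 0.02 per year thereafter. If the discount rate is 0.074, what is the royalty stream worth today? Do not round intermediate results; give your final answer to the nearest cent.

361070.33

D_1 = 11270.64000
D_2 = 14020.67616
D_3 = 17441.72114
D_4 = 21697.50110
Terminal value at year 4: TV = D_4×(1+g_2)/(r−g_2) = 22131.45112/0.054 = 409841.68748
P_0 = D_1/(1+r)^1 + D_2/(1+r)^2 + D_3/(1+r)^3 + D_4/(1+r)^4 + TV/(1+r)^4
    = 10494.07821 + 12155.15204 + 14079.15190 + 16307.69550 + 308034.24834 = 361070.32600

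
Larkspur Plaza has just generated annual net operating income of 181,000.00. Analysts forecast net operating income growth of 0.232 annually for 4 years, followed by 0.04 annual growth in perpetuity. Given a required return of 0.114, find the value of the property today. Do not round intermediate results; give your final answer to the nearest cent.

4742371.94

D_1 = 222992.00000
D_2 = 274726.14400
D_3 = 338462.60941
D_4 = 416985.93479
Terminal value at year 4: TV = D_4×(1+g_2)/(r−g_2) = 433665.37218/0.074 = 5860342.86733
P_0 = D_1/(1+r)^1 + D_2/(1+r)^2 + D_3/(1+r)^3 + D_4/(1+r)^4 + TV/(1+r)^4
    = 200172.35189 + 221375.52740 + 244824.64071 + 270757.59188 + 3805241.83190 = 4742371.94378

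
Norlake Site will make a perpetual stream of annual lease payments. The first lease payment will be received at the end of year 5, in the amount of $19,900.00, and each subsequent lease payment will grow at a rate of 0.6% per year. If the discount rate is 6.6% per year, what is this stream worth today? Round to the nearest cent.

$256846.12

Value at end of year 4: C₁ / (r − g) = $19,900.00 / (0.066 − 0.006) = $331,666.6667
Discount to today: PV = $331,666.6667 / (1 + 0.066)^4 = $331,666.6667 / 1.291305 = $256,846.12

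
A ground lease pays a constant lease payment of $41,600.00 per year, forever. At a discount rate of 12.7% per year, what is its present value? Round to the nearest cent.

Level perpetuity: PV = C / r = $41,600.00 / 0.127 = $327,559.06

$327559.06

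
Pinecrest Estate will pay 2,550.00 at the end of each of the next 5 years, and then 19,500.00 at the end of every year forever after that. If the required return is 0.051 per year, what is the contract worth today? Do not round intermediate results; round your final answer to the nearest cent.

309170.73

PV of 5-year annuity: 2,550.00 × [1 − (1+0.051)^−5] / 0.051 = 11009.71370
Perpetuity value at year 5: 19,500.00 / 0.051 = 382352.94118
PV of perpetuity: 382352.94118 / (1+0.051)^5 = 298161.01291
Total PV = 11009.71370 + 298161.01291 = 309170.72660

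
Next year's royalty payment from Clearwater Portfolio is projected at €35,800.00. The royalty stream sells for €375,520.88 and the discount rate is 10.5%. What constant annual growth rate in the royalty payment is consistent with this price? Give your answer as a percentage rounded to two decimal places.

0.97%

P = D₁/(r−g) ⇒ g = r − D₁/P = 0.105 − €35,800.00/€375,520.88 = 0.009666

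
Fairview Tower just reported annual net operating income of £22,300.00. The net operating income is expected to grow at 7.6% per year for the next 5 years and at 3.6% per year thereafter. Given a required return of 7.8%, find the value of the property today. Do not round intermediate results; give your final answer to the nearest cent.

D_1 = 23994.80000
D_2 = 25818.40480
D_3 = 27780.60356
D_4 = 29891.92944
D_5 = 32163.71607
Terminal value at year 5: TV = D_5×(1+g_2)/(r−g_2) = 33321.60985/0.042 = 793371.66313
P_0 = D_1/(1+r)^1 + D_2/(1+r)^2 + D_3/(1+r)^3 + D_4/(1+r)^4 + D_5/(1+r)^5 + TV/(1+r)^5
    = 22258.62709 + 22217.33093 + 22176.11140 + 22134.96833 + 22093.90160 + 544982.90613 = 655863.84547

£655863.85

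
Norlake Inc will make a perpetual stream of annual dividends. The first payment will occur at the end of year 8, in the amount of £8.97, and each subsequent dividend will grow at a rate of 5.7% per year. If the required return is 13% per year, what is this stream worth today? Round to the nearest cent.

Value at end of year 7: C₁ / (r − g) = £8.97 / (0.13 − 0.057) = £122.8767
Discount to today: PV = £122.8767 / (1 + 0.13)^7 = £122.8767 / 2.352605 = £52.23

£52.23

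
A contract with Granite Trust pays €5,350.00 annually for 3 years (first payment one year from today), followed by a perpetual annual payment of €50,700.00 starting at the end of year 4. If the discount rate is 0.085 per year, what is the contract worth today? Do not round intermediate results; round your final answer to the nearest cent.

PV of 3-year annuity: €5,350.00 × [1 − (1+0.085)^−3] / 0.085 = 13664.01969
Perpetuity value at year 3: €50,700.00 / 0.085 = 596470.58824
PV of perpetuity: 596470.58824 / (1+0.085)^3 = 466981.65401
Total PV = 13664.01969 + 466981.65401 = 480645.67369

€480645.67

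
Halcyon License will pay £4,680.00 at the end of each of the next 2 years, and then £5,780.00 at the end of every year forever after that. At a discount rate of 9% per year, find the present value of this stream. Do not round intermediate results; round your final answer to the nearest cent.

£62287.20

PV of 2-year annuity: £4,680.00 × [1 − (1+0.09)^−2] / 0.09 = 8232.64035
Perpetuity value at year 2: £5,780.00 / 0.09 = 64222.22222
PV of perpetuity: 64222.22222 / (1+0.09)^2 = 54054.55957
Total PV = 8232.64035 + 54054.55957 = 62287.19992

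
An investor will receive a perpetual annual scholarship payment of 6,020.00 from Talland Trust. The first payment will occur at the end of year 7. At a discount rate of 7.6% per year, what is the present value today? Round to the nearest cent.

Value at end of year 6: C / r = 6,020.00 / 0.076 = 79,210.5263
Discount to today: PV = 79,210.5263 / (1 + 0.076)^6 = 79,210.5263 / 1.551935 = 51,039.84

51039.84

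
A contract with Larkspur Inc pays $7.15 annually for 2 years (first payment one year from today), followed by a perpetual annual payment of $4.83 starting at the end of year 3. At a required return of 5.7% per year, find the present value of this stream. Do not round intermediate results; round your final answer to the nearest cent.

PV of 2-year annuity: $7.15 × [1 − (1+0.057)^−2] / 0.057 = 13.16408
Perpetuity value at year 2: $4.83 / 0.057 = 84.73684
PV of perpetuity: 84.73684 / (1+0.057)^2 = 75.84419
Total PV = 13.16408 + 75.84419 = 89.00826

$89.01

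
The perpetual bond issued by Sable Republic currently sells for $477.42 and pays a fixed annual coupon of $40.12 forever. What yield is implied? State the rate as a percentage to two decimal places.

8.40%

P = C/r ⇒ r = C/P = $40.12/$477.42 = 0.084035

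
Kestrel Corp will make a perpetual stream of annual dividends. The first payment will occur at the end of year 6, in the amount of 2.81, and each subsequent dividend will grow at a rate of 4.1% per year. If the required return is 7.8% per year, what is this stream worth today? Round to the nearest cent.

Value at end of year 5: C₁ / (r − g) = 2.81 / (0.078 − 0.041) = 75.9459
Discount to today: PV = 75.9459 / (1 + 0.078)^5 = 75.9459 / 1.455773 = 52.17

52.17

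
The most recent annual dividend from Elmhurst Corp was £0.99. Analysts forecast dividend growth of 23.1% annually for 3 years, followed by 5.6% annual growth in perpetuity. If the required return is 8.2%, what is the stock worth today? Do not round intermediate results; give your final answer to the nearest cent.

£63.08

D_1 = 1.21869
D_2 = 1.50021
D_3 = 1.84676
Terminal value at year 3: TV = D_3×(1+g_2)/(r−g_2) = 1.95017/0.026 = 75.00668
P_0 = D_1/(1+r)^1 + D_2/(1+r)^2 + D_3/(1+r)^3 + TV/(1+r)^3
    = 1.12633 + 1.28144 + 1.45790 + 59.21315 = 63.07881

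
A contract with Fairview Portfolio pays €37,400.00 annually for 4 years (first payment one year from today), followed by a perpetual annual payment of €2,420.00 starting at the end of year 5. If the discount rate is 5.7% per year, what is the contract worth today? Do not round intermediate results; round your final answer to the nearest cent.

PV of 4-year annuity: €37,400.00 × [1 − (1+0.057)^−4] / 0.057 = 130490.19529
Perpetuity value at year 4: €2,420.00 / 0.057 = 42456.14035
PV of perpetuity: 42456.14035 / (1+0.057)^4 = 34012.65713
Total PV = 130490.19529 + 34012.65713 = 164502.85241

€164502.85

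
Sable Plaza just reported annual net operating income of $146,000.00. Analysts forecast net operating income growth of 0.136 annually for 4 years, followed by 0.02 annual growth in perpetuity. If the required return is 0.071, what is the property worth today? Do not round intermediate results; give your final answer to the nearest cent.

D_1 = 165856.00000
D_2 = 188412.41600
D_3 = 214036.50458
D_4 = 243145.46920
Terminal value at year 4: TV = D_4×(1+g_2)/(r−g_2) = 248008.37858/0.051 = 4862909.38397
P_0 = D_1/(1+r)^1 + D_2/(1+r)^2 + D_3/(1+r)^3 + D_4/(1+r)^4 + TV/(1+r)^4
    = 154860.87768 + 164259.53039 + 174228.59620 + 184802.69400 + 3696053.88007 = 4374205.57834

$4374205.58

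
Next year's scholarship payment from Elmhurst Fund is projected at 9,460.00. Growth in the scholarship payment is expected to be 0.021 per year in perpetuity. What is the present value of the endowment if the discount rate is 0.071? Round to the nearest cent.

189200.00

Growing perpetuity: P = D₁ / (r − g) = 9,460.0000 / (0.071 − 0.021) = 189,200.00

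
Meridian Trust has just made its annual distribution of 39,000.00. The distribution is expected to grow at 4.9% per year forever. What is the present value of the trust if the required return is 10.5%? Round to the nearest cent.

730553.57

D₁ = D₀ × (1 + g) = 39,000.00 × 1.049 = 40,911.0000
Growing perpetuity: P = D₁ / (r − g) = 40,911.0000 / (0.105 − 0.049) = 730,553.57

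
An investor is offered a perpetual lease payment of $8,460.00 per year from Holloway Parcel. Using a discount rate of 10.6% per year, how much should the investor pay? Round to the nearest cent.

Level perpetuity: PV = C / r = $8,460.00 / 0.106 = $79,811.32

$79811.32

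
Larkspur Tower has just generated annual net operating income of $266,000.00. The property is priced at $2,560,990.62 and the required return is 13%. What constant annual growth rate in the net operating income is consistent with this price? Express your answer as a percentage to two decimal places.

P = D₀(1+g)/(r−g) ⇒ P(r−g) = D₀(1+g) ⇒ g(P+D₀) = P·r − D₀
g = (P·r − D₀)/(P + D₀) = ($2,560,990.62×0.13 − $266,000.00) / ($2,560,990.62 + $266,000.00) = 0.023675

2.37%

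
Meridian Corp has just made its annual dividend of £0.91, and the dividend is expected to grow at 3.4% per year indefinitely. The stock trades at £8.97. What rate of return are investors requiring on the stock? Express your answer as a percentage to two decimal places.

D₁ = £0.91 × 1.034 = £0.9409
P = D₁/(r − g) ⇒ r = D₁/P + g = £0.9409/£8.97 + 0.034 = 0.104899 + 0.034 = 0.138899

13.89%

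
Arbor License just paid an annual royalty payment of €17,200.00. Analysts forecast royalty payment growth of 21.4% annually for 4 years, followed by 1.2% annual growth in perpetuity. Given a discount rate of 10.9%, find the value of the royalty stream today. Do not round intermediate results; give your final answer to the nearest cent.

D_1 = 20880.80000
D_2 = 25349.29120
D_3 = 30774.03952
D_4 = 37359.68397
Terminal value at year 4: TV = D_4×(1+g_2)/(r−g_2) = 37808.00018/0.097 = 389773.19774
P_0 = D_1/(1+r)^1 + D_2/(1+r)^2 + D_3/(1+r)^3 + D_4/(1+r)^4 + TV/(1+r)^4
    = 18828.49414 + 20611.17393 + 22562.63764 + 24698.86573 + 257683.01158 = 344384.18302

€344384.18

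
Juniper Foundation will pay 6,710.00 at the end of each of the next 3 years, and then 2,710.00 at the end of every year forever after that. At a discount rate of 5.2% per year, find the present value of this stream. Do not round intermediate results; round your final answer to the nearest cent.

PV of 3-year annuity: 6,710.00 × [1 − (1+0.052)^−3] / 0.052 = 18204.72954
Perpetuity value at year 3: 2,710.00 / 0.052 = 52115.38462
PV of perpetuity: 52115.38462 / (1+0.052)^3 = 44762.95287
Total PV = 18204.72954 + 44762.95287 = 62967.68240

62967.68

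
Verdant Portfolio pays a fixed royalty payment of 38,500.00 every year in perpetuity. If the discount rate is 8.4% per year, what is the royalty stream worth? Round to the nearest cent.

458333.33

Level perpetuity: PV = C / r = 38,500.00 / 0.084 = 458,333.33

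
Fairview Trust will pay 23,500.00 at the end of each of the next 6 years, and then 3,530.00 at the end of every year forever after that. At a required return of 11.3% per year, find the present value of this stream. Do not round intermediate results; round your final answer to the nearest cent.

PV of 6-year annuity: 23,500.00 × [1 − (1+0.113)^−6] / 0.113 = 98564.32196
Perpetuity value at year 6: 3,530.00 / 0.113 = 31238.93805
PV of perpetuity: 31238.93805 / (1+0.113)^6 = 16433.31863
Total PV = 98564.32196 + 16433.31863 = 114997.64059

114997.64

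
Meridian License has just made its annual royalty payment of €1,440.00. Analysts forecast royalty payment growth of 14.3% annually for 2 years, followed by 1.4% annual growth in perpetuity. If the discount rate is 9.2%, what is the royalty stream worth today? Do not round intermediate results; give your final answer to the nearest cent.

D_1 = 1645.92000
D_2 = 1881.28656
Terminal value at year 2: TV = D_2×(1+g_2)/(r−g_2) = 1907.62457/0.078 = 24456.72528
P_0 = D_1/(1+r)^1 + D_2/(1+r)^2 + TV/(1+r)^2
    = 1507.25275 + 1577.64642 + 20509.40345 = 23594.30262

€23594.30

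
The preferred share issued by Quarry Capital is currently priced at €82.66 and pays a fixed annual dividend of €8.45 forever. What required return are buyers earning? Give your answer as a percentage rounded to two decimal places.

10.22%

P = C/r ⇒ r = C/P = €8.45/€82.66 = 0.102226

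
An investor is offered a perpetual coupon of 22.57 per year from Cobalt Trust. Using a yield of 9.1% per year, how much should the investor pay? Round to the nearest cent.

Level perpetuity: PV = C / r = 22.57 / 0.091 = 248.02

248.02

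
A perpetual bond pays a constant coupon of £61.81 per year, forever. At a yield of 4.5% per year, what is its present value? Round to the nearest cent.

Level perpetuity: PV = C / r = £61.81 / 0.045 = £1,373.56

£1373.56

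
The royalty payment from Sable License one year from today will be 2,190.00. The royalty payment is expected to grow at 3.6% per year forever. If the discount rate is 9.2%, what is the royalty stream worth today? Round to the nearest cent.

39107.14

Growing perpetuity: P = D₁ / (r − g) = 2,190.0000 / (0.092 − 0.036) = 39,107.14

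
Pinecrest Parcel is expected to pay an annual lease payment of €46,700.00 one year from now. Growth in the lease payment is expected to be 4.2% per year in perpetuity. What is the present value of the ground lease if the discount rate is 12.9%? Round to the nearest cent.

Growing perpetuity: P = D₁ / (r − g) = €46,700.0000 / (0.129 − 0.042) = €536,781.61

€536781.61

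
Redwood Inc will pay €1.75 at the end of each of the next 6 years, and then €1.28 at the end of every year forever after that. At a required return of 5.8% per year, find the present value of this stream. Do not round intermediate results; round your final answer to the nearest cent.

PV of 6-year annuity: €1.75 × [1 − (1+0.058)^−6] / 0.058 = 8.65966
Perpetuity value at year 6: €1.28 / 0.058 = 22.06897
PV of perpetuity: 22.06897 / (1+0.058)^6 = 15.73504
Total PV = 8.65966 + 15.73504 = 24.39470

€24.39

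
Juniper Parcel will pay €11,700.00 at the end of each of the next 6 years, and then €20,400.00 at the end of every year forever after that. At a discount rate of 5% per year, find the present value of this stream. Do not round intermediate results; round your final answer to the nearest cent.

€363841.48

PV of 6-year annuity: €11,700.00 × [1 − (1+0.05)^−6] / 0.05 = 59385.59719
Perpetuity value at year 6: €20,400.00 / 0.05 = 408000.00000
PV of perpetuity: 408000.00000 / (1+0.05)^6 = 304455.88183
Total PV = 59385.59719 + 304455.88183 = 363841.47901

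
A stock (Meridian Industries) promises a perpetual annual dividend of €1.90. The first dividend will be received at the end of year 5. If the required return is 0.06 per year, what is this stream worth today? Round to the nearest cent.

Value at end of year 4: C / r = €1.90 / 0.06 = €31.6667
Discount to today: PV = €31.6667 / (1 + 0.06)^4 = €31.6667 / 1.262477 = €25.08

€25.08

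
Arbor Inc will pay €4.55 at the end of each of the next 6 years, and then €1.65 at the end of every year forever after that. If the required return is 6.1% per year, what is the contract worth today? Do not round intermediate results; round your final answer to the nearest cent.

€41.26

PV of 6-year annuity: €4.55 × [1 − (1+0.061)^−6] / 0.061 = 22.30370
Perpetuity value at year 6: €1.65 / 0.061 = 27.04918
PV of perpetuity: 27.04918 / (1+0.061)^6 = 18.96102
Total PV = 22.30370 + 18.96102 = 41.26473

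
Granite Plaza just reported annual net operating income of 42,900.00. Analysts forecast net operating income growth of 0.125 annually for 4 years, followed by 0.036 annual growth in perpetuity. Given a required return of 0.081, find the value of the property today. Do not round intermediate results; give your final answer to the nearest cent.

D_1 = 48262.50000
D_2 = 54295.31250
D_3 = 61082.22656
D_4 = 68717.50488
Terminal value at year 4: TV = D_4×(1+g_2)/(r−g_2) = 71191.33506/0.045 = 1582029.66797
P_0 = D_1/(1+r)^1 + D_2/(1+r)^2 + D_3/(1+r)^3 + D_4/(1+r)^4 + TV/(1+r)^4
    = 44646.16096 + 46463.39601 + 48354.59806 + 50322.77782 + 1158542.17377 = 1348329.10662

1348329.11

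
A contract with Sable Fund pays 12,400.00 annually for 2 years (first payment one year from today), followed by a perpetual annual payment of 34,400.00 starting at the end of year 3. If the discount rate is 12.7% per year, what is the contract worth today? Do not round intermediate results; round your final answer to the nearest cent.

PV of 2-year annuity: 12,400.00 × [1 − (1+0.127)^−2] / 0.127 = 20765.44981
Perpetuity value at year 2: 34,400.00 / 0.127 = 270866.14173
PV of perpetuity: 270866.14173 / (1+0.127)^2 = 213258.76484
Total PV = 20765.44981 + 213258.76484 = 234024.21465

234024.21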